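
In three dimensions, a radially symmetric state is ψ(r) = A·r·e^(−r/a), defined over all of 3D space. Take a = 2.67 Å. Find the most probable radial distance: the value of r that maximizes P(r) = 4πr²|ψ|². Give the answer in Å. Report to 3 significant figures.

r ≈ 5.34 Å

Differentiate P(r) = 4πr²|ψ|² with respect to r and set to zero.
This gives r = 2·a.
With a = 2.67, the most probable radial distance is 5.340 Å.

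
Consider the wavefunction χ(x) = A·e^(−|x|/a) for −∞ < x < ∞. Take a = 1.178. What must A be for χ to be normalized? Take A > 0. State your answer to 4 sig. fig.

We need A² ∫|f|² dx = 1, taking the integral from −∞ to ∞.
Using ∫₀^∞ xⁿ e^(−αx) dx = n!/αⁿ⁺¹, ∫|χ|² dx = A²·(a).
Hence A² = 1/[a].
Plugging in a = 1.178 yields A = 0.92136.

A ≈ 0.9214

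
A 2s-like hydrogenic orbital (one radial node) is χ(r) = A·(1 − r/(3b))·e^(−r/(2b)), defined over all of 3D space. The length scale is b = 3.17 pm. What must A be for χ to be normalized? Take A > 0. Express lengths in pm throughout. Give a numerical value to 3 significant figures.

The normalization condition is ∫|χ|² 4πr² dr = 1 from 0 to ∞.
The angular integral contributes 4π, leaving ∫₀^∞ r²|χ|² dr.
The integral (without the A² prefactor) comes out to 8·π·b^3/3.
Hence A² = 1/[8·π·b^3/3].
Plugging in b = 3.17 yields A = 0.06121.

A ≈ 0.0612 pm^(-3/2)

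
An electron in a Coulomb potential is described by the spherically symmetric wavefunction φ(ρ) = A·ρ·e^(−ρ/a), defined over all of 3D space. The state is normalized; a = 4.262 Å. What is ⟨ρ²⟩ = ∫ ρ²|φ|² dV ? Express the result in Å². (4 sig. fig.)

By definition ⟨ρ²⟩ = ∫ ρ^2 |φ(ρ)|² 4πρ² dρ.
Using ∫₀^∞ ρⁿ e^(−αρ) dρ = n!/αⁿ⁺¹, evaluating both integrals, ⟨ρ²⟩ = 15·a^2/2.
Putting a = 4.262 gives 136.23.

⟨ρ^2⟩ ≈ 136.2 Å^2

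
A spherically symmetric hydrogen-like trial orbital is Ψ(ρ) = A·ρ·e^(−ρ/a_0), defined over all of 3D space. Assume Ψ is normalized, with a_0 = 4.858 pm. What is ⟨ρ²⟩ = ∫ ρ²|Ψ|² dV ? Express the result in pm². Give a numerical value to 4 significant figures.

⟨ρ²⟩ = ∫ ρ^2 |Ψ|² 4πρ² dρ over the full domain.
The ratio of the moment integral to the normalization integral gives ⟨ρ²⟩ = 15·a_0^2/2.
Putting a_0 = 4.858 gives 177.00.

⟨ρ^2⟩ ≈ 177.0 pm^2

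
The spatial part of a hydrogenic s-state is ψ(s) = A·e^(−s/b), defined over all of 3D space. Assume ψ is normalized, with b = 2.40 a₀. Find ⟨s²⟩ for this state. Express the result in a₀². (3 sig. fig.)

By definition ⟨s²⟩ = ∫ s^2 |ψ(s)|² 4πs² ds.
Recall ∫₀^∞ s^m e^(−s/β) ds = m!·β^(m+1), the ratio of the moment integral to the normalization integral gives ⟨s²⟩ = 3·b^2.
With b = 2.40, ⟨s^2⟩ = 17.28.

⟨s^2⟩ ≈ 17.3 a₀^2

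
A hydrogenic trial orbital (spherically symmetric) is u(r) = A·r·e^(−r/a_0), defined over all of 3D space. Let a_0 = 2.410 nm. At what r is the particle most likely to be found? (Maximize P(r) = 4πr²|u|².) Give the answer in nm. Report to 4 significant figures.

Differentiate P(r) = 4πr²|u|² with respect to r and set to zero.
This gives r = 2·a_0.
With a_0 = 2.410, the most probable radial distance is 4.8200 nm.

r ≈ 4.820 nm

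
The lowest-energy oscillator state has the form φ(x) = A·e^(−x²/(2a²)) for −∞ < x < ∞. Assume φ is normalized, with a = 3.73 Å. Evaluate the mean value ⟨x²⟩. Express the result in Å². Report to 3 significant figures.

⟨x^2⟩ ≈ 6.96 Å^2

By definition ⟨x²⟩ = ∫ x^2 |φ(x)|² dx.
Evaluating both integrals, ⟨x²⟩ = a^2/2.
With a = 3.73, ⟨x^2⟩ = 6.956.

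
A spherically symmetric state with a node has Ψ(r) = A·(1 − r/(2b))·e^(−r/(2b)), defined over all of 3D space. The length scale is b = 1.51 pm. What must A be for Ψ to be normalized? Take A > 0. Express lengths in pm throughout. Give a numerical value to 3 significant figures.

A ≈ 0.108 pm^(-3/2)

Normalization requires ∫|Ψ|² 4πr² dr = 1, integrated from 0 to ∞.
Carrying out the integral gives A² · 8·π·b^3.
So A² = (8·π·b^3)^(−1).
Substituting b = 1.51 gives A² = 0.01156, so A = 0.1075.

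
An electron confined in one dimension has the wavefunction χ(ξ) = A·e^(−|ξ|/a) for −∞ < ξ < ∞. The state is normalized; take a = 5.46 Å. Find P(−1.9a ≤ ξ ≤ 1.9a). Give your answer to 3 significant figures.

P ≈ 0.978

The probability is P = ∫ |χ|² dξ over [−1.9a, 1.9a].
Since A² = 1/(a), this is the region integral divided by the full normalization integral.
Both integrals are even about ξ = 0, so only the ξ ≥ 0 halves are needed (the factors of 2 cancel). In terms of u = ξ/a (A² and the length scale cancel between numerator and denominator), P = [∫_{0}^{1.9} e^(-2·u) du] / [∫_{0}^{∞} e^(-2·u) du].
Using ∫ e^(-2·u) du = -e^(-2·u)/2, the numerator is 1/2 - e^(-19/5)/2 and the denominator is 1/2.
Evaluating gives P = 0.9776.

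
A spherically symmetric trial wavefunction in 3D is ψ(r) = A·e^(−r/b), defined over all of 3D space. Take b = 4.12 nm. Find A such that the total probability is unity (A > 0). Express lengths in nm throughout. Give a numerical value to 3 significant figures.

Require ∫ |ψ|² 4πr² dr = 1 over the whole domain.
With ∫₀^∞ r^2 e^(−αr) dr = 2!/α^3, carrying out the integral gives A² · π·b^3.
Substituting b = 4.12 gives A² = 0.004552, so A = 0.06747.

A ≈ 0.0675 nm^(-3/2)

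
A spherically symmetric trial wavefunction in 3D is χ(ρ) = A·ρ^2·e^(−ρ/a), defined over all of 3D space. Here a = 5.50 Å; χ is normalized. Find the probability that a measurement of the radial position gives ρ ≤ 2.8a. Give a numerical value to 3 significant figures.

P ≈ 0.330

With dV = 4πρ²dρ, the probability is ∫|χ|² dV over ρ ≤ 2.8a.
Normalization gives A² = 1/(45·π·a^7/2).
In terms of u = ρ/a (A², 4π and the length scale all cancel between numerator and denominator), P = [∫_{0}^{2.8} u^6·e^(-2·u) du] / [∫_{0}^{∞} u^6·e^(-2·u) du].
An antiderivative of u^6·e^(-2·u) is -(4·u^6 + 12·u^5 + 30·u^4 + 60·u^3 + 90·u^2 + 90·u + 45)·e^(-2·u)/8; evaluating from 0 to 2.8 gives ≈ 1.8548, while the full integral is 45/8.
The region integral divided by the full integral gives P = 0.3297.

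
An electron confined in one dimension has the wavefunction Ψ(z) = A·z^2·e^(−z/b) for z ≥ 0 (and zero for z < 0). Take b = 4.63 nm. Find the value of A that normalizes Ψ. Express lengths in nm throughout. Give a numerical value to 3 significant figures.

A ≈ 0.0250 nm^(-5/2)

Require ∫ |Ψ|² dz = 1 over the whole domain.
The integral (without the A² prefactor) comes out to 3·b^5/4.
So A² = (3·b^5/4)^(−1).
Plugging in b = 4.63 yields A = 0.02503.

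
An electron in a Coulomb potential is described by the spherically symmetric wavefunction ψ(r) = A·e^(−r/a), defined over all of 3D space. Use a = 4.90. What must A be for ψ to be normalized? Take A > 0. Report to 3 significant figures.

A ≈ 0.0520

Require ∫ |ψ|² 4πr² dr = 1 over the whole domain.
The angular integral contributes 4π, leaving ∫₀^∞ r²|ψ|² dr.
With ∫₀^∞ r^2 e^(−αr) dr = 2!/α^3, with ψ = A·e^(−r/a), the integral evaluates to A²·[π·a^3].
Setting this equal to 1 gives A² = 1/(π·a^3).
Plugging in a = 4.90 yields A = 0.05202.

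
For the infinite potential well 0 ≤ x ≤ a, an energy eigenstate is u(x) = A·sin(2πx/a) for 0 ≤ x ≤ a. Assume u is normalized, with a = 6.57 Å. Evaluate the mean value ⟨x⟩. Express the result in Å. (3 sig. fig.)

⟨x⟩ = ∫ x |u|² dx over the full domain.
With ∫₀^a sin²(nπx/a) dx = a/2, the ratio of the moment integral to the normalization integral gives ⟨x⟩ = a/2.
With a = 6.57, ⟨x⟩ = 3.285.

⟨x⟩ ≈ 3.29 Å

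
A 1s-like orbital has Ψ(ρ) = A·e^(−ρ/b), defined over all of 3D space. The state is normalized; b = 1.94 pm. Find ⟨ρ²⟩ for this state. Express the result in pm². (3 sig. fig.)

⟨ρ^2⟩ ≈ 11.3 pm^2

By definition ⟨ρ²⟩ = ∫ ρ^2 |Ψ(ρ)|² 4πρ² dρ.
Recall ∫₀^∞ ρ^m e^(−ρ/β) dρ = m!·β^(m+1), the ratio of the moment integral to the normalization integral gives ⟨ρ²⟩ = 3·b^2.
Putting b = 1.94 gives 11.29.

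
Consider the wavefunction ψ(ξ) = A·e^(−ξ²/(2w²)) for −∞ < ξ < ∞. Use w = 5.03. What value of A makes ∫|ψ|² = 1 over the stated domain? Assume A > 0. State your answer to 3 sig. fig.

We need A² ∫|f|² dξ = 1, taking the integral from −∞ to ∞.
Using the Gaussian integral ∫_{−∞}^{∞} e^(−αξ²) dξ = √(π/α), carrying out the integral gives A² · √(π)·w.
Plugging in w = 5.03 yields A = 0.3349.

A ≈ 0.335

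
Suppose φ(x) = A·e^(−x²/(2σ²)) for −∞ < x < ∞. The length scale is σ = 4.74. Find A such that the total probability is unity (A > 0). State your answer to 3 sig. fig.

Require ∫ |φ|² dx = 1 over the whole domain.
With φ = A·e^(−x²/(2σ²)), the integral evaluates to A²·[√(π)·σ].
Setting this equal to 1 gives A² = 1/(√(π)·σ).
With σ = 4.74: A² = 0.1190 and A = 0.3450.

A ≈ 0.345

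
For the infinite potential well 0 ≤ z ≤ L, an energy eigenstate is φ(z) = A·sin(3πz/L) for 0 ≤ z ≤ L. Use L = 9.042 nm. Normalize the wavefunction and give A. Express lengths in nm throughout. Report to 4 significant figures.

Normalization requires ∫|φ|² dz = 1, integrated from 0 to L.
Using sin²θ = (1 − cos 2θ)/2, the integral (without the A² prefactor) comes out to L/2.
So A² = (L/2)^(−1).
Substituting L = 9.042 gives A² = 0.22119, so A = 0.47031.

A ≈ 0.4703 nm^(-1/2)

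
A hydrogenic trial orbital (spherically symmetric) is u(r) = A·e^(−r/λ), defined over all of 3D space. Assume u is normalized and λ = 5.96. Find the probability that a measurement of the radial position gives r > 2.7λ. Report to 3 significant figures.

P ≈ 0.0948

P = ∫ |u|² 4πr² dr over r > 2.7λ.
The full normalization integral is A²·[π·λ^3] = 1, fixing A².
Let t = r/λ; then A², 4π and the length scale all cancel, so P = ∫_{2.7}^{∞} t^2·e^(-2·t) dt ÷ ∫_{0}^{∞} t^2·e^(-2·t) dt.
An antiderivative of t^2·e^(-2·t) is -(2·t^2 + 2·t + 1)·e^(-2·t)/4; evaluating from 2.7 to ∞ gives 1049·e^(-27/5)/200, while the full integral is 1/4.
Taking the ratio yields P = 0.09476.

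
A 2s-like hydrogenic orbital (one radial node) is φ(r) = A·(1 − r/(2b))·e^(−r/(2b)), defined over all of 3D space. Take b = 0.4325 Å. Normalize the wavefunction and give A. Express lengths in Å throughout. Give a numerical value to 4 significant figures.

The normalization condition is ∫|φ|² 4πr² dr = 1 from 0 to ∞.
(Spherical symmetry: dV = 4πr² dr.)
The integral (without the A² prefactor) comes out to 8·π·b^3.
Plugging in b = 0.4325 yields A = 0.70130.

A ≈ 0.7013 Å^(-3/2)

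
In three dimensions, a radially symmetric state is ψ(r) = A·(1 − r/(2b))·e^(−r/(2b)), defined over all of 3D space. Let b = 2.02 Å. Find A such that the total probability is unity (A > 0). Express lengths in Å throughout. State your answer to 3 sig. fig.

Require ∫ |ψ|² 4πr² dr = 1 over the whole domain.
In 3D with spherical symmetry the volume element is 4πr² dr.
With ∫₀^∞ r^4 e^(−αr) dr = 4!/α^5, with ψ = A·(1 − r/(2b))·e^(−r/(2b)), the integral evaluates to A²·[8·π·b^3].
Setting this equal to 1 gives A² = 1/(8·π·b^3).
Substituting b = 2.02 gives A² = 0.004827, so A = 0.06948.

A ≈ 0.0695 Å^(-3/2)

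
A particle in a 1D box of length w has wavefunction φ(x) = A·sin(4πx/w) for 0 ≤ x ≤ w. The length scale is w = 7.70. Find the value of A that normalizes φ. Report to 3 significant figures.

Require ∫ |φ|² dx = 1 over the whole domain.
The integral (without the A² prefactor) comes out to w/2.
Setting this equal to 1 gives A² = 1/(w/2).
With w = 7.70: A² = 0.2597 and A = 0.5096.

A ≈ 0.510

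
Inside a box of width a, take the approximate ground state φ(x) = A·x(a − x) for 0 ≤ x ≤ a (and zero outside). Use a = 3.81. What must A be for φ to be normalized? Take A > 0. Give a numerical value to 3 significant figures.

A ≈ 0.193

Normalization requires ∫|φ|² dx = 1, integrated from 0 to a.
Expanding the polynomial and integrating term by term, the integral (without the A² prefactor) comes out to a^5/30.
Setting this equal to 1 gives A² = 1/(a^5/30).
Plugging in a = 3.81 yields A = 0.1933.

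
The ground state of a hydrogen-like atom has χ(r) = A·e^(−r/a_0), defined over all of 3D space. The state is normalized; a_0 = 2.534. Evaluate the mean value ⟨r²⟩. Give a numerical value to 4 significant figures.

⟨r²⟩ = ∫ r^2 |χ|² 4πr² dr over the full domain.
Recall ∫₀^∞ r^m e^(−r/β) dr = m!·β^(m+1), since the A² factors cancel between numerator and denominator, ⟨r²⟩ = 3·a_0^2.
With a_0 = 2.534, ⟨r^2⟩ = 19.263.

⟨r^2⟩ ≈ 19.26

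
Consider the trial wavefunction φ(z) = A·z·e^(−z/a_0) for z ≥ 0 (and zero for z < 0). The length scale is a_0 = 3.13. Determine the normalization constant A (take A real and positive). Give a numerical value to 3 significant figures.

A ≈ 0.361

The normalization condition is ∫|φ|² dz = 1 from 0 to ∞.
With ∫₀^∞ z^2 e^(−αz) dz = 2!/α^3, the integral (without the A² prefactor) comes out to a_0^3/4.
So A² = (a_0^3/4)^(−1).
Plugging in a_0 = 3.13 yields A = 0.3612.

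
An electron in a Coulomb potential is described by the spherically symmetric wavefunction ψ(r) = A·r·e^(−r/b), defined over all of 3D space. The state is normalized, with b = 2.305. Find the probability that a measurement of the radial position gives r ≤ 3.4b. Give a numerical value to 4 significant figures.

P = ∫ |ψ|² 4πr² dr over r ≤ 3.4b.
The full normalization integral is A²·[3·π·b^5] = 1, fixing A².
In terms of u = r/b (A², 4π and the length scale all cancel between numerator and denominator), P = [∫_{0}^{3.4} u^4·e^(-2·u) du] / [∫_{0}^{∞} u^4·e^(-2·u) du].
An antiderivative of u^4·e^(-2·u) is -(u^4/2 + u^3 + 3·u^2/2 + 3·u/2 + 3/4)·e^(-2·u); evaluating from 0 to 3.4 gives ≈ 0.605977, while the full integral is 3/4.
Taking the ratio yields P = 0.80797.

P ≈ 0.8080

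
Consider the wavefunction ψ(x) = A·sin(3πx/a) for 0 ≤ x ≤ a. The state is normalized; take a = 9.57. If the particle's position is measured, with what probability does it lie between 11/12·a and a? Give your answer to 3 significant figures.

P ≈ 0.0303

P = ∫_{11/12·a}^{a} |ψ(x)|² dx.
The normalization integral ∫|ψ|²dx over the whole domain equals a/2·A², and A² cancels in the ratio.
Substituting u = x/a, A² and the length scale cancel in the ratio: P = ∫_{11/12}^{1} sin(3·π·u)^2 du / ∫_{0}^{1} sin(3·π·u)^2 du.
An antiderivative of sin(3·π·u)^2 is u/2 - sin(6·π·u)/(12·π); evaluating from 11/12 to 1 gives 1/24 - 1/(12·π), while the full integral is 1/2.
Taking the ratio, P = (-2 + π)/(12·π).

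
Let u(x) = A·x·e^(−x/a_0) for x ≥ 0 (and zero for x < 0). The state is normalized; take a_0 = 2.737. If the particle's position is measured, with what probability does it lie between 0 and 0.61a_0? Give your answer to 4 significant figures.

|u|² is the probability density, so P = ∫_{0}^{0.61a_0} |u|² dx.
The normalization integral ∫|u|²dx over the whole domain equals a_0^3/4·A², and A² cancels in the ratio.
Let t = x/a_0; then A² and the length scale cancel, so P = ∫_{0}^{0.61} t^2·e^(-2·t) dt ÷ ∫_{0}^{∞} t^2·e^(-2·t) dt.
With ∫ t^2·e^(-2·t) dt = -(2·t^2 + 2·t + 1)·e^(-2·t)/4 + C, the region integral is ≈ 0.0312197 and the full one is 1/4.
Evaluating gives P = 0.12488.

P ≈ 0.1249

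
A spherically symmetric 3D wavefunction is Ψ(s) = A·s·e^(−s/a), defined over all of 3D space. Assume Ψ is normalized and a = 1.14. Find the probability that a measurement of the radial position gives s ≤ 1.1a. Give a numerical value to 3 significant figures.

With dV = 4πs²ds, the probability is ∫|Ψ|² dV over s ≤ 1.1a.
A² is fixed by ∫₀^∞ 4πs²|Ψ|² ds = 1, i.e. A² = (3·π·a^5)^(−1).
Let u = s/a; then A², 4π and the length scale all cancel, so P = ∫_{0}^{1.1} u^4·e^(-2·u) du ÷ ∫_{0}^{∞} u^4·e^(-2·u) du.
With ∫ u^4·e^(-2·u) du = -(u^4/2 + u^3 + 3·u^2/2 + 3·u/2 + 3/4)·e^(-2·u) + C, the region integral is ≈ 0.054372 and the full one is 3/4.
This evaluates to P = 0.07250.

P ≈ 0.0725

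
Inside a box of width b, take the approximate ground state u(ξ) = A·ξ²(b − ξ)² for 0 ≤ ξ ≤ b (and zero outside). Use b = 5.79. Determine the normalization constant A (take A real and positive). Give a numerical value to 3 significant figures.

A ≈ 0.00928

Normalization requires ∫|u|² dξ = 1, integrated from 0 to b.
Expanding the polynomial and integrating term by term, with u = A·ξ²(b − ξ)², the integral evaluates to A²·[b^9/630].
So A² = (b^9/630)^(−1).
Plugging in b = 5.79 yields A = 0.009281.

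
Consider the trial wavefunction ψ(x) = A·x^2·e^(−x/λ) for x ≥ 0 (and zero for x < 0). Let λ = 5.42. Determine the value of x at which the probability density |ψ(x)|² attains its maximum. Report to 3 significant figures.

x ≈ 10.8

Differentiate |ψ(x)|² with respect to x and set to zero.
This gives x = 2·λ.
With λ = 5.42, the most probable position is 10.84.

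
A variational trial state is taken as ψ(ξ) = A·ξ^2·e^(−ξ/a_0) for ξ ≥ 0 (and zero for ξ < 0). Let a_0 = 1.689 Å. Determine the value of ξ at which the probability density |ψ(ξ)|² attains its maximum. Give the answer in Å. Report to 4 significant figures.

The maximum of |ψ(ξ)|² occurs where its derivative vanishes.
This gives ξ = 2·a_0.
With a_0 = 1.689, the most probable position is 3.3780 Å.

ξ ≈ 3.378 Å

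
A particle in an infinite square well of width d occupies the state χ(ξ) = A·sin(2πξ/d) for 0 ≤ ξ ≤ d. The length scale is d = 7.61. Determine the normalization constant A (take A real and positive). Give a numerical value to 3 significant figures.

We need A² ∫|f|² dξ = 1, taking the integral from 0 to d.
Using sin²θ = (1 − cos 2θ)/2, ∫|χ|² dξ = A²·(d/2).
So A² = (d/2)^(−1).
With d = 7.61: A² = 0.2628 and A = 0.5127.

A ≈ 0.513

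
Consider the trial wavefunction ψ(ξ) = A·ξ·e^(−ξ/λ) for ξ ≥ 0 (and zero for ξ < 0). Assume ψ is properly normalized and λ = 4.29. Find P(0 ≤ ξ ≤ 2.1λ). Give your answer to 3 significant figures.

|ψ|² is the probability density, so P = ∫_{0}^{2.1λ} |ψ|² dξ.
Since A² = 1/(λ^3/4), this is the region integral divided by the full normalization integral.
Substituting u = ξ/λ, A² and the length scale cancel in the ratio: P = ∫_{0}^{2.1} u^2·e^(-2·u) du / ∫_{0}^{∞} u^2·e^(-2·u) du.
Using ∫ u^2·e^(-2·u) du = -(2·u^2 + 2·u + 1)·e^(-2·u)/4, the numerator is 1/4 - 701·e^(-21/5)/200 and the denominator is 1/4.
Taking the ratio, P = 0.7898.

P ≈ 0.790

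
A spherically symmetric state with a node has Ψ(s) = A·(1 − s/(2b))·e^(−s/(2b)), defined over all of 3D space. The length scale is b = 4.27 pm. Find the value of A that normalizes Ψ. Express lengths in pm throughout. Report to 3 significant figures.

A ≈ 0.0226 pm^(-3/2)

The normalization condition is ∫|Ψ|² 4πs² ds = 1 from 0 to ∞.
In 3D with spherical symmetry the volume element is 4πs² ds.
Recall ∫₀^∞ s^m e^(−s/β) ds = m!·β^(m+1), the integral (without the A² prefactor) comes out to 8·π·b^3.
So A² = (8·π·b^3)^(−1).
With b = 4.27: A² = 0.0005111 and A = 0.02261.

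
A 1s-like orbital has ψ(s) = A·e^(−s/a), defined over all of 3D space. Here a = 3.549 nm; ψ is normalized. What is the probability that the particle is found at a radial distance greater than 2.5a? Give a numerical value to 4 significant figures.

P ≈ 0.1247

With dV = 4πs²ds, the probability is ∫|ψ|² dV over s > 2.5a.
A² is fixed by ∫₀^∞ 4πs²|ψ|² ds = 1, i.e. A² = (π·a^3)^(−1).
Let u = s/a; then A², 4π and the length scale all cancel, so P = ∫_{2.5}^{∞} u^2·e^(-2·u) du ÷ ∫_{0}^{∞} u^2·e^(-2·u) du.
With ∫ u^2·e^(-2·u) du = -(2·u^2 + 2·u + 1)·e^(-2·u)/4 + C, the region integral is 37·e^(-5)/8 and the full one is 1/4.
Taking the ratio yields P = 0.12465.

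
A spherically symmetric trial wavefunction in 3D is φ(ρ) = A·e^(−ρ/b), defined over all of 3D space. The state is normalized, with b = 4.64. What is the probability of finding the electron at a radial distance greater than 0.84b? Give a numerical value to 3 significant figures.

P ≈ 0.762

Integrate the radial probability density 4πρ²|φ|² over ρ > 0.84b.
Normalization gives A² = 1/(π·b^3).
Substituting u = ρ/b, A², 4π and the length scale all cancel in the ratio: P = ∫_{0.84}^{∞} u^2·e^(-2·u) du / ∫_{0}^{∞} u^2·e^(-2·u) du.
An antiderivative of u^2·e^(-2·u) is -(2·u^2 + 2·u + 1)·e^(-2·u)/4; evaluating from 0.84 to ∞ gives 2557·e^(-42/25)/2500, while the full integral is 1/4.
The region integral divided by the full integral gives P = 0.7625.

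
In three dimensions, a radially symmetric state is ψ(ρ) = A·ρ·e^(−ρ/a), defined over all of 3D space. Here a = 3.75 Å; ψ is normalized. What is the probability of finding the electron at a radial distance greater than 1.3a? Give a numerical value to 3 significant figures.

P = ∫ |ψ|² 4πρ² dρ over ρ > 1.3a.
The full normalization integral is A²·[3·π·a^5] = 1, fixing A².
Let u = ρ/a; then A², 4π and the length scale all cancel, so P = ∫_{1.3}^{∞} u^4·e^(-2·u) du ÷ ∫_{0}^{∞} u^4·e^(-2·u) du.
With ∫ u^4·e^(-2·u) du = -(u^4/2 + u^3 + 3·u^2/2 + 3·u/2 + 3/4)·e^(-2·u) + C, the region integral is ≈ 0.65807 and the full one is 3/4.
Taking the ratio yields P = 0.8774.

P ≈ 0.877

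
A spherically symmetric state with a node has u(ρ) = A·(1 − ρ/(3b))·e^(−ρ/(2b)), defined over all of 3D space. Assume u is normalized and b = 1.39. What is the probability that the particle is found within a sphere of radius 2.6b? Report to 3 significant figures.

P ≈ 0.351

Integrate the radial probability density 4πρ²|u|² over ρ ≤ 2.6b.
The full normalization integral is A²·[8·π·b^3/3] = 1, fixing A².
In terms of t = ρ/b (A², 4π and the length scale all cancel between numerator and denominator), P = [∫_{0}^{2.6} t^2·(1 - t/3)^2·e^(-t) dt] / [∫_{0}^{∞} t^2·(1 - t/3)^2·e^(-t) dt].
With ∫ t^2·(1 - t/3)^2·e^(-t) dt = (-t^4 + 2·t^3 - 3·t^2 - 6·t - 6)·e^(-t)/9 + C, the region integral is ≈ 0.23402 and the full one is 2/3.
This evaluates to P = 0.3510.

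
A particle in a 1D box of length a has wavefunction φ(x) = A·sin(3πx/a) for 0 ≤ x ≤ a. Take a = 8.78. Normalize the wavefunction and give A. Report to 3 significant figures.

A ≈ 0.477

Normalization requires ∫|φ|² dx = 1, integrated from 0 to a.
With ∫₀^a sin²(nπx/a) dx = a/2, with φ = A·sin(3πx/a), the integral evaluates to A²·[a/2].
Hence A² = 1/[a/2].
Substituting a = 8.78 gives A² = 0.2278, so A = 0.4773.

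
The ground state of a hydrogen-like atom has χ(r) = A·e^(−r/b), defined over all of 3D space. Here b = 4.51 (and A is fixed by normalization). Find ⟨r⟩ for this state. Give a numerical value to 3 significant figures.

The expectation value is the |χ|²-weighted average of r: ∫ r|χ|² 4πr² dr.
Using ∫₀^∞ rⁿ e^(−αr) dr = n!/αⁿ⁺¹, the ratio of the moment integral to the normalization integral gives ⟨r⟩ = 3·b/2.
With b = 4.51, ⟨r⟩ = 6.765.

⟨r⟩ ≈ 6.77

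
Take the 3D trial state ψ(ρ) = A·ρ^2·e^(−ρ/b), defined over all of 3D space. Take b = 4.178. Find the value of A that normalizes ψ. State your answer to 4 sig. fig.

We need A² ∫|f|² 4πρ² dρ = 1, taking the integral from 0 to ∞.
The angular integral contributes 4π, leaving ∫₀^∞ ρ²|ψ|² dρ.
Recall ∫₀^∞ ρ^m e^(−ρ/β) dρ = m!·β^(m+1), carrying out the integral gives A² · 45·π·b^7/2.
Hence A² = 1/[45·π·b^7/2].
With b = 4.178: A² = 6.3663E-7 and A = 0.00079789.

A ≈ 0.0007979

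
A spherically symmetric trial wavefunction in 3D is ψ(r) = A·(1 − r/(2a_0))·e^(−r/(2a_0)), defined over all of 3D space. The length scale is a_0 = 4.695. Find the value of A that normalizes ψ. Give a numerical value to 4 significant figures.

A ≈ 0.01961

We need A² ∫|f|² 4πr² dr = 1, taking the integral from 0 to ∞.
(Spherical symmetry: dV = 4πr² dr.)
With ∫₀^∞ r^4 e^(−αr) dr = 4!/α^5, with ψ = A·(1 − r/(2a_0))·e^(−r/(2a_0)), the integral evaluates to A²·[8·π·a_0^3].
With a_0 = 4.695: A² = 0.00038446 and A = 0.019608.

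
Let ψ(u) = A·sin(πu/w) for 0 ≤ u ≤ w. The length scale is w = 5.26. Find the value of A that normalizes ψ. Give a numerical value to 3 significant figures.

We need A² ∫|f|² du = 1, taking the integral from 0 to w.
Carrying out the integral gives A² · w/2.
Hence A² = 1/[w/2].
With w = 5.26: A² = 0.3802 and A = 0.6166.

A ≈ 0.617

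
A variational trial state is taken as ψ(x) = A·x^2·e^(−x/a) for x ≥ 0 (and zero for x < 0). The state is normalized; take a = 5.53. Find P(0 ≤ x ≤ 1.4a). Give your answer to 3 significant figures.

The probability is P = ∫ |ψ|² dx over [0, 1.4a].
Since A² = 1/(3·a^5/4), this is the region integral divided by the full normalization integral.
Substituting u = x/a, A² and the length scale cancel in the ratio: P = ∫_{0}^{1.4} u^4·e^(-2·u) du / ∫_{0}^{∞} u^4·e^(-2·u) du.
An antiderivative of u^4·e^(-2·u) is -(u^4/2 + u^3 + 3·u^2/2 + 3·u/2 + 3/4)·e^(-2·u); evaluating from 0 to 1.4 gives ≈ 0.11424, while the full integral is 3/4.
Taking the ratio, P = 0.1523.

P ≈ 0.152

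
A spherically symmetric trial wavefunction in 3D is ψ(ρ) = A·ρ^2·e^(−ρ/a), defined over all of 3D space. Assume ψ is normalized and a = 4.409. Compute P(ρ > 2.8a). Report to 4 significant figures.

With dV = 4πρ²dρ, the probability is ∫|ψ|² dV over ρ > 2.8a.
Normalization gives A² = 1/(45·π·a^7/2).
Let u = ρ/a; then A², 4π and the length scale all cancel, so P = ∫_{2.8}^{∞} u^6·e^(-2·u) du ÷ ∫_{0}^{∞} u^6·e^(-2·u) du.
With ∫ u^6·e^(-2·u) du = -(4·u^6 + 12·u^5 + 30·u^4 + 60·u^3 + 90·u^2 + 90·u + 45)·e^(-2·u)/8 + C, the region integral is ≈ 3.77020 and the full one is 45/8.
This evaluates to P = 0.67026.

P ≈ 0.6703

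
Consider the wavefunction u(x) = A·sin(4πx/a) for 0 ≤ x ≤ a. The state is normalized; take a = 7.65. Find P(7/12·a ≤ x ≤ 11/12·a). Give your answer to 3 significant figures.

P ≈ 0.402

|u|² is the probability density, so P = ∫_{7/12·a}^{11/12·a} |u|² dx.
Since A² = 1/(a/2), this is the region integral divided by the full normalization integral.
Let t = x/a; then A² and the length scale cancel, so P = ∫_{7/12}^{11/12} sin(4·π·t)^2 dt ÷ ∫_{0}^{1} sin(4·π·t)^2 dt.
Using ∫ sin(4·π·t)^2 dt = t/2 - sin(4·π·t)·cos(4·π·t)/(8·π), the numerator is √(3)/(16·π) + 1/6 and the denominator is 1/2.
The result is P = (√(3)/8 + π/3)/π.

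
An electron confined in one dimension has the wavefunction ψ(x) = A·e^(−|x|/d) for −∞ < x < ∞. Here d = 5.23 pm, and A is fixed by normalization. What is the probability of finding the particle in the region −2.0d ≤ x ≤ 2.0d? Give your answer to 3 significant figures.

P = ∫_{−2.0d}^{2.0d} |ψ(x)|² dx.
The normalization integral ∫|ψ|²dx over the whole domain equals d·A², and A² cancels in the ratio.
Both integrals are even about x = 0, so only the x ≥ 0 halves are needed (the factors of 2 cancel). Substituting u = x/d, A² and the length scale cancel in the ratio: P = ∫_{0}^{2.0} e^(-2·u) du / ∫_{0}^{∞} e^(-2·u) du.
An antiderivative of e^(-2·u) is -e^(-2·u)/2; evaluating from 0 to 2.0 gives 1/2 - e^(-4)/2, while the full integral is 1/2.
Evaluating gives P = 0.9817.

P ≈ 0.982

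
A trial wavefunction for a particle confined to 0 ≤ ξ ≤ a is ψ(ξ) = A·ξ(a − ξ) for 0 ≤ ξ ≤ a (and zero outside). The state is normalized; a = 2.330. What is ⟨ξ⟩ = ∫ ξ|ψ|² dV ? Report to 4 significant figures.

The expectation value is the |ψ|²-weighted average of ξ: ∫ ξ|ψ|² dξ.
The ratio of the moment integral to the normalization integral gives ⟨ξ⟩ = a/2.
With a = 2.330, ⟨ξ⟩ = 1.1650.

⟨ξ⟩ ≈ 1.165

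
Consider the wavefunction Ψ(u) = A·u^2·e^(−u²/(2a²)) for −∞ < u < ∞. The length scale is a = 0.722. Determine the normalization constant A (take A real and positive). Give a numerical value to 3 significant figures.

The normalization condition is ∫|Ψ|² du = 1 from −∞ to ∞.
With ∫_{−∞}^{∞} u^(2m) e^(−αu²) du = (2m−1)!!·√π / (2^m α^(m+1/2)), the integral (without the A² prefactor) comes out to 3·√(π)·a^5/4.
With a = 0.722: A² = 3.834 and A = 1.958.

A ≈ 1.96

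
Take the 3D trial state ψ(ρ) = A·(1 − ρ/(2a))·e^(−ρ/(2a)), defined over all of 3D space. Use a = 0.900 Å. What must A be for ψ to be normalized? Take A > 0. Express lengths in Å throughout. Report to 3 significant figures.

The normalization condition is ∫|ψ|² 4πρ² dρ = 1 from 0 to ∞.
∫|ψ|² 4πρ² dρ = A²·(8·π·a^3).
Setting this equal to 1 gives A² = 1/(8·π·a^3).
Plugging in a = 0.900 yields A = 0.2336.

A ≈ 0.234 Å^(-3/2)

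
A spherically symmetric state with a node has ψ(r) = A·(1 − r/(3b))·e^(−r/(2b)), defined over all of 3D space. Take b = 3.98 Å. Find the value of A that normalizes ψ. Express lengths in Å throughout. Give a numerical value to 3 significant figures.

We need A² ∫|f|² 4πr² dr = 1, taking the integral from 0 to ∞.
With ∫₀^∞ r^4 e^(−αr) dr = 4!/α^5, carrying out the integral gives A² · 8·π·b^3/3.
So A² = (8·π·b^3/3)^(−1).
With b = 3.98: A² = 0.001893 and A = 0.04351.

A ≈ 0.0435 Å^(-3/2)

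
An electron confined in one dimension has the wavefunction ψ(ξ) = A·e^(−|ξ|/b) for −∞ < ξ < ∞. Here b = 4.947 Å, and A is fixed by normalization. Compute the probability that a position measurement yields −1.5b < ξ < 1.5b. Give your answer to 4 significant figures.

P ≈ 0.9502

The probability is P = ∫ |ψ|² dξ over [−1.5b, 1.5b].
Since A² = 1/(b), this is the region integral divided by the full normalization integral.
Both integrals are even about ξ = 0, so only the ξ ≥ 0 halves are needed (the factors of 2 cancel). Substituting u = ξ/b, A² and the length scale cancel in the ratio: P = ∫_{0}^{1.5} e^(-2·u) du / ∫_{0}^{∞} e^(-2·u) du.
With ∫ e^(-2·u) du = -e^(-2·u)/2 + C, the region integral is 1/2 - e^(-3)/2 and the full one is 1/2.
This works out to P = 0.95021.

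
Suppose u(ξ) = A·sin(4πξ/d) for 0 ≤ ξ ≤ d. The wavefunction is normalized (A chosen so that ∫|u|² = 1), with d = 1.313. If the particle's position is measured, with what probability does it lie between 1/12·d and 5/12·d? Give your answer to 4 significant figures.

P ≈ 0.4022

The probability is P = ∫ |u|² dξ over [1/12·d, 5/12·d].
The normalization integral ∫|u|²dξ over the whole domain equals d/2·A², and A² cancels in the ratio.
Substituting t = ξ/d, A² and the length scale cancel in the ratio: P = ∫_{1/12}^{5/12} sin(4·π·t)^2 dt / ∫_{0}^{1} sin(4·π·t)^2 dt.
With ∫ sin(4·π·t)^2 dt = t/2 - sin(4·π·t)·cos(4·π·t)/(8·π) + C, the region integral is √(3)/(16·π) + 1/6 and the full one is 1/2.
The result is P = (√(3)/8 + π/3)/π.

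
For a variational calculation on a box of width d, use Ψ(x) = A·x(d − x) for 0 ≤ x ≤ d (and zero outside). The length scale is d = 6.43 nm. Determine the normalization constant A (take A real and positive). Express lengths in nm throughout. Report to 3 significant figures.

A ≈ 0.0522 nm^(-5/2)

We need A² ∫|f|² dx = 1, taking the integral from 0 to d.
Expanding the polynomial and integrating term by term, carrying out the integral gives A² · d^5/30.
Setting this equal to 1 gives A² = 1/(d^5/30).
Plugging in d = 6.43 yields A = 0.05224.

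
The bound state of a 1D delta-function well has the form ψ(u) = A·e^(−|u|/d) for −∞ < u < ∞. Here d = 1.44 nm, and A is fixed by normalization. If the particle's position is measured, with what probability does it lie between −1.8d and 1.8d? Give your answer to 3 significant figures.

P ≈ 0.973

The probability is P = ∫ |ψ|² du over [−1.8d, 1.8d].
Since A² = 1/(d), this is the region integral divided by the full normalization integral.
By symmetry take twice the u ≥ 0 contribution in numerator and denominator; the 2's cancel. In terms of t = u/d (A² and the length scale cancel between numerator and denominator), P = [∫_{0}^{1.8} e^(-2·t) dt] / [∫_{0}^{∞} e^(-2·t) dt].
Using ∫ e^(-2·t) dt = -e^(-2·t)/2, the numerator is 1/2 - e^(-18/5)/2 and the denominator is 1/2.
The result is P = 0.9727.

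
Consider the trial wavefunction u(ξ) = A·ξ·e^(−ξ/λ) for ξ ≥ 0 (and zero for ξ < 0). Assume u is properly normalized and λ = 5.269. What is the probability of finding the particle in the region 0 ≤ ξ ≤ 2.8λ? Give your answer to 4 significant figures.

P ≈ 0.9176

The probability is P = ∫ |u|² dξ over [0, 2.8λ].
Since A² = 1/(λ^3/4), this is the region integral divided by the full normalization integral.
Substituting t = ξ/λ, A² and the length scale cancel in the ratio: P = ∫_{0}^{2.8} t^2·e^(-2·t) dt / ∫_{0}^{∞} t^2·e^(-2·t) dt.
Using ∫ t^2·e^(-2·t) dt = -(2·t^2 + 2·t + 1)·e^(-2·t)/4, the numerator is 1/4 - 557·e^(-28/5)/100 and the denominator is 1/4.
Taking the ratio, P = 0.91761.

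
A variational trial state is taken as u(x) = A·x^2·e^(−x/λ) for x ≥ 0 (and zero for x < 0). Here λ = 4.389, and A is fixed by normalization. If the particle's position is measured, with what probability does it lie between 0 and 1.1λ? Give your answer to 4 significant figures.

P ≈ 0.07250

|u|² is the probability density, so P = ∫_{0}^{1.1λ} |u|² dx.
With A² fixed by ∫|u|² = 1, i.e. A² = (3·λ^5/4)^(−1), substitute and integrate.
In terms of t = x/λ (A² and the length scale cancel between numerator and denominator), P = [∫_{0}^{1.1} t^4·e^(-2·t) dt] / [∫_{0}^{∞} t^4·e^(-2·t) dt].
Using ∫ t^4·e^(-2·t) dt = -(t^4/2 + t^3 + 3·t^2/2 + 3·t/2 + 3/4)·e^(-2·t), the numerator is ≈ 0.0543722 and the denominator is 3/4.
This works out to P = 0.072496.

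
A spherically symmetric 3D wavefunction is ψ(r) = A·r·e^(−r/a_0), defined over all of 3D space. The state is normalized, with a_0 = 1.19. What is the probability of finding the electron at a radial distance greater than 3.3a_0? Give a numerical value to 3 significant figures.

P ≈ 0.213

With dV = 4πr²dr, the probability is ∫|ψ|² dV over r > 3.3a_0.
The full normalization integral is A²·[3·π·a_0^5] = 1, fixing A².
Substituting u = r/a_0, A², 4π and the length scale all cancel in the ratio: P = ∫_{3.3}^{∞} u^4·e^(-2·u) du / ∫_{0}^{∞} u^4·e^(-2·u) du.
With ∫ u^4·e^(-2·u) du = -(u^4/2 + u^3 + 3·u^2/2 + 3·u/2 + 3/4)·e^(-2·u) + C, the region integral is ≈ 0.15953 and the full one is 3/4.
Taking the ratio yields P = 0.2127.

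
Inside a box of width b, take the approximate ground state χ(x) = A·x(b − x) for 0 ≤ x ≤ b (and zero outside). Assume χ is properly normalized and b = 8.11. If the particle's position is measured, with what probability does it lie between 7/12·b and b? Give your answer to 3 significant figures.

P = ∫_{7/12·b}^{b} |χ(x)|² dx.
The normalization integral ∫|χ|²dx over the whole domain equals b^5/30·A², and A² cancels in the ratio.
In terms of u = x/b (A² and the length scale cancel between numerator and denominator), P = [∫_{7/12}^{1} u^2·(1 - u)^2 du] / [∫_{0}^{1} u^2·(1 - u)^2 du].
An antiderivative of u^2·(1 - u)^2 is u^3·(6·u^2 - 15·u + 10)/30; evaluating from 7/12 to 1 gives ≈ 0.011554, while the full integral is 1/30.
The result is P = 0.3466.

P ≈ 0.347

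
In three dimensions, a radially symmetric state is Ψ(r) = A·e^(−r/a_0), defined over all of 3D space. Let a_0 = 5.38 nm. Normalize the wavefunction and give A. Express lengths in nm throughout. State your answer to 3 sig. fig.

A ≈ 0.0452 nm^(-3/2)

We need A² ∫|f|² 4πr² dr = 1, taking the integral from 0 to ∞.
Recall ∫₀^∞ r^m e^(−r/β) dr = m!·β^(m+1), the integral (without the A² prefactor) comes out to π·a_0^3.
Hence A² = 1/[π·a_0^3].
With a_0 = 5.38: A² = 0.002044 and A = 0.04521.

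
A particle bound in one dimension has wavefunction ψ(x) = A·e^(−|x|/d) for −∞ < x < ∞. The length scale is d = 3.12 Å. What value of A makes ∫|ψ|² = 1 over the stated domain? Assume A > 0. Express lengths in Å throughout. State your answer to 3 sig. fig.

A ≈ 0.566 Å^(-1/2)

We need A² ∫|f|² dx = 1, taking the integral from −∞ to ∞.
The integral (without the A² prefactor) comes out to d.
Setting this equal to 1 gives A² = 1/(d).
Substituting d = 3.12 gives A² = 0.3205, so A = 0.5661.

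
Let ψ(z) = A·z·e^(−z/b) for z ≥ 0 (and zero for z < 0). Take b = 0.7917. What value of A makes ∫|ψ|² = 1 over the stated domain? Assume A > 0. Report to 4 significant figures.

A ≈ 2.839

Require ∫ |ψ|² dz = 1 over the whole domain.
With ∫₀^∞ z^2 e^(−αz) dz = 2!/α^3, carrying out the integral gives A² · b^3/4.
Plugging in b = 0.7917 yields A = 2.8392.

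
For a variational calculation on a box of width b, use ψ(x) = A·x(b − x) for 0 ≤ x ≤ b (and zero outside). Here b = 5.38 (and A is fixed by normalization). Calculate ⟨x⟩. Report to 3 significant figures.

⟨x⟩ ≈ 2.69

⟨x⟩ = ∫ x |ψ|² dx over the full domain.
Expanding the polynomial and integrating term by term, evaluating both integrals, ⟨x⟩ = b/2.
Putting b = 5.38 gives 2.690.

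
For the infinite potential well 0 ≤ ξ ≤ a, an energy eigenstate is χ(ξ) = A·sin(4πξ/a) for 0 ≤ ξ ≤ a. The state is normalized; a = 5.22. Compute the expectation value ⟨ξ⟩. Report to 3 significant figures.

⟨ξ⟩ ≈ 2.61

⟨ξ⟩ = ∫ ξ |χ|² dξ over the full domain.
The ratio of the moment integral to the normalization integral gives ⟨ξ⟩ = a/2.
Putting a = 5.22 gives 2.610.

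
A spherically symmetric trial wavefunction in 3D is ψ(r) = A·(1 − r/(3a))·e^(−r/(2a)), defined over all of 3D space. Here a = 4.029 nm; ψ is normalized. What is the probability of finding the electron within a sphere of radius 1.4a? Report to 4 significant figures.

P ≈ 0.2342

P = ∫ |ψ|² 4πr² dr over r ≤ 1.4a.
The full normalization integral is A²·[8·π·a^3/3] = 1, fixing A².
Let u = r/a; then A², 4π and the length scale all cancel, so P = ∫_{0}^{1.4} u^2·(1 - u/3)^2·e^(-u) du ÷ ∫_{0}^{∞} u^2·(1 - u/3)^2·e^(-u) du.
With ∫ u^2·(1 - u/3)^2·e^(-u) du = (-u^4 + 2·u^3 - 3·u^2 - 6·u - 6)·e^(-u)/9 + C, the region integral is 2/3 - 1294·e^(-7/5)/625 and the full one is 2/3.
This evaluates to P = 0.23417.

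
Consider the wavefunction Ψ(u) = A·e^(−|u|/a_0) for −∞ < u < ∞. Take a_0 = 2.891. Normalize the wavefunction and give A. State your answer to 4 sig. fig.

A ≈ 0.5881

The normalization condition is ∫|Ψ|² du = 1 from −∞ to ∞.
Recall ∫₀^∞ u^m e^(−u/β) du = m!·β^(m+1), the integral (without the A² prefactor) comes out to a_0.
So A² = (a_0)^(−1).
Substituting a_0 = 2.891 gives A² = 0.34590, so A = 0.58813.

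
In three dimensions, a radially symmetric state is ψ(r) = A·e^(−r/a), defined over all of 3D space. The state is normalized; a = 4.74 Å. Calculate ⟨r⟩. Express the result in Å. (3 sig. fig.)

⟨r⟩ ≈ 7.11 Å

By definition ⟨r⟩ = ∫ r |ψ(r)|² 4πr² dr.
Recall ∫₀^∞ r^m e^(−r/β) dr = m!·β^(m+1), evaluating both integrals, ⟨r⟩ = 3·a/2.
Putting a = 4.74 gives 7.110.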